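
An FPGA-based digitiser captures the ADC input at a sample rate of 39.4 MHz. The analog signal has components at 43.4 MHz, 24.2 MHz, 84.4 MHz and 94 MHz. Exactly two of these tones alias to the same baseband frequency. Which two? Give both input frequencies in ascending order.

24.2 MHz, 94 MHz

fs/2 = 19.7 MHz.
43.4 MHz mod fs = 4 MHz.
4 MHz ≤ fs/2 = 19.7 MHz, appears at 4 MHz.
24.2 MHz > fs/2 = 19.7 MHz, folds to fs − 24.2 MHz = 15.2 MHz.
84.4 MHz mod fs = 5.6 MHz.
5.6 MHz ≤ fs/2 = 19.7 MHz, appears at 5.6 MHz.
94 MHz mod fs = 15.2 MHz.
15.2 MHz ≤ fs/2 = 19.7 MHz, appears at 15.2 MHz.
24.2 MHz and 94 MHz both map to 15.2 MHz.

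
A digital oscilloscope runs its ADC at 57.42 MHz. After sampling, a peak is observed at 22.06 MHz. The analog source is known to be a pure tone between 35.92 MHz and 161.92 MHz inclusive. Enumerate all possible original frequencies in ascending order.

Frequencies that alias to 22.06 MHz are k·fs ± 22.06 MHz for integer k ≥ 0.
k=0: 22.06 MHz.
k=1: 35.36 MHz, 79.48 MHz.
k=2: 92.78 MHz, 136.9 MHz.
k=3: 150.2 MHz, 194.32 MHz.
k=4: 207.62 MHz, 251.74 MHz.
Within [35.92 MHz, 161.92 MHz]: 79.48 MHz, 92.78 MHz, 136.9 MHz, 150.2 MHz.

79.48 MHz, 92.78 MHz, 136.9 MHz, 150.2 MHz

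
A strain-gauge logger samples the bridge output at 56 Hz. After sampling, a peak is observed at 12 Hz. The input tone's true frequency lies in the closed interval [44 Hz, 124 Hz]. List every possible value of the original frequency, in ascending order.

Frequencies that alias to 12 Hz are k·fs ± 12 Hz for integer k ≥ 0.
k=0: 12 Hz.
k=1: 44 Hz, 68 Hz.
k=2: 100 Hz, 124 Hz.
k=3: 156 Hz, 180 Hz.
Within [44 Hz, 124 Hz]: 44 Hz, 68 Hz, 100 Hz, 124 Hz.

44 Hz, 68 Hz, 100 Hz, 124 Hz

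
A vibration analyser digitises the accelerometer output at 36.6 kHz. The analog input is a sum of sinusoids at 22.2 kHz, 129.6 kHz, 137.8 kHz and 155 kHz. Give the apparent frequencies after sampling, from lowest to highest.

fs/2 = 18.3 kHz.
22.2 kHz > fs/2 = 18.3 kHz, folds to fs − 22.2 kHz = 14.4 kHz.
129.6 kHz mod fs = 19.8 kHz.
19.8 kHz > fs/2 = 18.3 kHz, folds to fs − 19.8 kHz = 16.8 kHz.
137.8 kHz mod fs = 28 kHz.
28 kHz > fs/2 = 18.3 kHz, folds to fs − 28 kHz = 8.6 kHz.
155 kHz mod fs = 8.6 kHz.
8.6 kHz ≤ fs/2 = 18.3 kHz, appears at 8.6 kHz.
Distinct values: {8.6 kHz, 14.4 kHz, 16.8 kHz}.

8.6 kHz, 14.4 kHz, 16.8 kHz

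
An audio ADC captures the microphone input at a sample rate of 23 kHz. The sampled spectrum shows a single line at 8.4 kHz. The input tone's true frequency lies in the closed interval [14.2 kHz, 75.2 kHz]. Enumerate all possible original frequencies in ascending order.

Frequencies that alias to 8.4 kHz are k·fs ± 8.4 kHz for integer k ≥ 0.
k=0: 8.4 kHz.
k=1: 14.6 kHz, 31.4 kHz.
k=2: 37.6 kHz, 54.4 kHz.
k=3: 60.6 kHz, 77.4 kHz.
k=4: 83.6 kHz, 100.4 kHz.
Within [14.2 kHz, 75.2 kHz]: 14.6 kHz, 31.4 kHz, 37.6 kHz, 54.4 kHz, 60.6 kHz.

14.6 kHz, 31.4 kHz, 37.6 kHz, 54.4 kHz, 60.6 kHz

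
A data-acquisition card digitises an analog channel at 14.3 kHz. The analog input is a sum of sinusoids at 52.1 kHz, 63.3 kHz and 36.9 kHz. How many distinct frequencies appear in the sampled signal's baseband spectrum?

3

fs/2 = 7.15 kHz.
52.1 kHz mod fs = 9.2 kHz.
9.2 kHz > fs/2 = 7.15 kHz, folds to fs − 9.2 kHz = 5.1 kHz.
63.3 kHz mod fs = 6.1 kHz.
6.1 kHz ≤ fs/2 = 7.15 kHz, appears at 6.1 kHz.
36.9 kHz mod fs = 8.3 kHz.
8.3 kHz > fs/2 = 7.15 kHz, folds to fs − 8.3 kHz = 6 kHz.
Distinct values: {5.1 kHz, 6 kHz, 6.1 kHz} → 3.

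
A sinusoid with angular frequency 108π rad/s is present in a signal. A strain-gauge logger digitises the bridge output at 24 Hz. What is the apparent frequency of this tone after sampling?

ω = 108π rad/s → f = ω/(2π) = 54 Hz.
54 Hz mod fs = 6 Hz.
6 Hz ≤ fs/2 = 12 Hz, appears at 6 Hz.

6 Hz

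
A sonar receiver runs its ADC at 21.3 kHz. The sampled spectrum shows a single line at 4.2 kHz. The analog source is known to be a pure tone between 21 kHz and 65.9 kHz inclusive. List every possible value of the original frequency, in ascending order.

Frequencies that alias to 4.2 kHz are k·fs ± 4.2 kHz for integer k ≥ 0.
k=0: 4.2 kHz.
k=1: 17.1 kHz, 25.5 kHz.
k=2: 38.4 kHz, 46.8 kHz.
k=3: 59.7 kHz, 68.1 kHz.
k=4: 81 kHz, 89.4 kHz.
Within [21 kHz, 65.9 kHz]: 25.5 kHz, 38.4 kHz, 46.8 kHz, 59.7 kHz.

25.5 kHz, 38.4 kHz, 46.8 kHz, 59.7 kHz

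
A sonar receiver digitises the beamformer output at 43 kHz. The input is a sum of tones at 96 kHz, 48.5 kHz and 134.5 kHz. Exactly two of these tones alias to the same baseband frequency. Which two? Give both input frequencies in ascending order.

48.5 kHz, 134.5 kHz

fs/2 = 21.5 kHz.
96 kHz mod fs = 10 kHz.
10 kHz ≤ fs/2 = 21.5 kHz, appears at 10 kHz.
48.5 kHz mod fs = 5.5 kHz.
5.5 kHz ≤ fs/2 = 21.5 kHz, appears at 5.5 kHz.
134.5 kHz mod fs = 5.5 kHz.
5.5 kHz ≤ fs/2 = 21.5 kHz, appears at 5.5 kHz.
48.5 kHz and 134.5 kHz both map to 5.5 kHz.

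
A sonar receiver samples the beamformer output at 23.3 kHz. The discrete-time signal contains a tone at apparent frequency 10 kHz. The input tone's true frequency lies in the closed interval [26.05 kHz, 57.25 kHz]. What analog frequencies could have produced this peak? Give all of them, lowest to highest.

33.3 kHz, 36.6 kHz, 56.6 kHz

Frequencies that alias to 10 kHz are k·fs ± 10 kHz for integer k ≥ 0.
k=0: 10 kHz.
k=1: 13.3 kHz, 33.3 kHz.
k=2: 36.6 kHz, 56.6 kHz.
k=3: 59.9 kHz, 79.9 kHz.
Within [26.05 kHz, 57.25 kHz]: 33.3 kHz, 36.6 kHz, 56.6 kHz.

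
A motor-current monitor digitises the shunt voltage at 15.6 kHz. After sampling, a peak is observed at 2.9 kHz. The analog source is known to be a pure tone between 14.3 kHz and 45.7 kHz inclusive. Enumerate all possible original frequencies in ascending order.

Frequencies that alias to 2.9 kHz are k·fs ± 2.9 kHz for integer k ≥ 0.
k=0: 2.9 kHz.
k=1: 12.7 kHz, 18.5 kHz.
k=2: 28.3 kHz, 34.1 kHz.
k=3: 43.9 kHz, 49.7 kHz.
k=4: 59.5 kHz, 65.3 kHz.
Within [14.3 kHz, 45.7 kHz]: 18.5 kHz, 28.3 kHz, 34.1 kHz, 43.9 kHz.

18.5 kHz, 28.3 kHz, 34.1 kHz, 43.9 kHz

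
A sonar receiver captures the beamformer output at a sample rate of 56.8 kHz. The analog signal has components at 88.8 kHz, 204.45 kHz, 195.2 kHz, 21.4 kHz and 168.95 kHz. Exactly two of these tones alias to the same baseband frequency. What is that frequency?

fs/2 = 28.4 kHz.
88.8 kHz mod fs = 32 kHz.
32 kHz > fs/2 = 28.4 kHz, folds to fs − 32 kHz = 24.8 kHz.
204.45 kHz mod fs = 34.05 kHz.
34.05 kHz > fs/2 = 28.4 kHz, folds to fs − 34.05 kHz = 22.75 kHz.
195.2 kHz mod fs = 24.8 kHz.
24.8 kHz ≤ fs/2 = 28.4 kHz, appears at 24.8 kHz.
21.4 kHz ≤ fs/2 = 28.4 kHz, passes unchanged.
168.95 kHz mod fs = 55.35 kHz.
55.35 kHz > fs/2 = 28.4 kHz, folds to fs − 55.35 kHz = 1.45 kHz.
88.8 kHz and 195.2 kHz both map to 24.8 kHz.

24.8 kHz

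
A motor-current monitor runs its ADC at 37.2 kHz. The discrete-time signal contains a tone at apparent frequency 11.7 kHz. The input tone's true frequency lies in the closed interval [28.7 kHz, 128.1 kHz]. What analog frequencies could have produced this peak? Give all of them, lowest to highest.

48.9 kHz, 62.7 kHz, 86.1 kHz, 99.9 kHz, 123.3 kHz

Frequencies that alias to 11.7 kHz are k·fs ± 11.7 kHz for integer k ≥ 0.
k=0: 11.7 kHz.
k=1: 25.5 kHz, 48.9 kHz.
k=2: 62.7 kHz, 86.1 kHz.
k=3: 99.9 kHz, 123.3 kHz.
k=4: 137.1 kHz, 160.5 kHz.
Within [28.7 kHz, 128.1 kHz]: 48.9 kHz, 62.7 kHz, 86.1 kHz, 99.9 kHz, 123.3 kHz.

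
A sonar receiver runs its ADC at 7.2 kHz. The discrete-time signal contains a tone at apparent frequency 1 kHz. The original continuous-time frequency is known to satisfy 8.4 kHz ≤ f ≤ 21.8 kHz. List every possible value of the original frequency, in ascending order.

Frequencies that alias to 1 kHz are k·fs ± 1 kHz for integer k ≥ 0.
k=0: 1 kHz.
k=1: 6.2 kHz, 8.2 kHz.
k=2: 13.4 kHz, 15.4 kHz.
k=3: 20.6 kHz, 22.6 kHz.
k=4: 27.8 kHz, 29.8 kHz.
Within [8.4 kHz, 21.8 kHz]: 13.4 kHz, 15.4 kHz, 20.6 kHz.

13.4 kHz, 15.4 kHz, 20.6 kHz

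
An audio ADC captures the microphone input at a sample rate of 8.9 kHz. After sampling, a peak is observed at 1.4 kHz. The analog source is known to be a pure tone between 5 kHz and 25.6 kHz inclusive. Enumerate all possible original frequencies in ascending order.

7.5 kHz, 10.3 kHz, 16.4 kHz, 19.2 kHz, 25.3 kHz

Frequencies that alias to 1.4 kHz are k·fs ± 1.4 kHz for integer k ≥ 0.
k=0: 1.4 kHz.
k=1: 7.5 kHz, 10.3 kHz.
k=2: 16.4 kHz, 19.2 kHz.
k=3: 25.3 kHz, 28.1 kHz.
k=4: 34.2 kHz, 37 kHz.
Within [5 kHz, 25.6 kHz]: 7.5 kHz, 10.3 kHz, 16.4 kHz, 19.2 kHz, 25.3 kHz.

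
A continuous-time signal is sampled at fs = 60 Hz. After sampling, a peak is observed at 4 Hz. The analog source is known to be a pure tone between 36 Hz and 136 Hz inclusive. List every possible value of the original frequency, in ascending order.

56 Hz, 64 Hz, 116 Hz, 124 Hz

Frequencies that alias to 4 Hz are k·fs ± 4 Hz for integer k ≥ 0.
k=0: 4 Hz.
k=1: 56 Hz, 64 Hz.
k=2: 116 Hz, 124 Hz.
k=3: 176 Hz, 184 Hz.
Within [36 Hz, 136 Hz]: 56 Hz, 64 Hz, 116 Hz, 124 Hz.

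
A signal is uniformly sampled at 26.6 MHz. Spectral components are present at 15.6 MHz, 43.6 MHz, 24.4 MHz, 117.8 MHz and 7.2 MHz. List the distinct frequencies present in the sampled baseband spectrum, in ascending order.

fs/2 = 13.3 MHz.
15.6 MHz > fs/2 = 13.3 MHz, folds to fs − 15.6 MHz = 11 MHz.
43.6 MHz mod fs = 17 MHz.
17 MHz > fs/2 = 13.3 MHz, folds to fs − 17 MHz = 9.6 MHz.
24.4 MHz > fs/2 = 13.3 MHz, folds to fs − 24.4 MHz = 2.2 MHz.
117.8 MHz mod fs = 11.4 MHz.
11.4 MHz ≤ fs/2 = 13.3 MHz, appears at 11.4 MHz.
7.2 MHz ≤ fs/2 = 13.3 MHz, passes unchanged.
Distinct values: {2.2 MHz, 7.2 MHz, 9.6 MHz, 11 MHz, 11.4 MHz}.

2.2 MHz, 7.2 MHz, 9.6 MHz, 11 MHz, 11.4 MHz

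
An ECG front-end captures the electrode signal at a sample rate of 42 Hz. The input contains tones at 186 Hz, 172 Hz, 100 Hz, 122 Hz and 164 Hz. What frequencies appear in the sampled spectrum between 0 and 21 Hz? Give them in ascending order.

fs/2 = 21 Hz.
186 Hz mod fs = 18 Hz.
18 Hz ≤ fs/2 = 21 Hz, appears at 18 Hz.
172 Hz mod fs = 4 Hz.
4 Hz ≤ fs/2 = 21 Hz, appears at 4 Hz.
100 Hz mod fs = 16 Hz.
16 Hz ≤ fs/2 = 21 Hz, appears at 16 Hz.
122 Hz mod fs = 38 Hz.
38 Hz > fs/2 = 21 Hz, folds to fs − 38 Hz = 4 Hz.
164 Hz mod fs = 38 Hz.
38 Hz > fs/2 = 21 Hz, folds to fs − 38 Hz = 4 Hz.
Distinct values: {4 Hz, 16 Hz, 18 Hz}.

4 Hz, 16 Hz, 18 Hz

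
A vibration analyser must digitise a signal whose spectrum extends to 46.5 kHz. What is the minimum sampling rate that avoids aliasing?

93 kHz

Nyquist rate = 2 × 46.5 kHz = 93 kHz.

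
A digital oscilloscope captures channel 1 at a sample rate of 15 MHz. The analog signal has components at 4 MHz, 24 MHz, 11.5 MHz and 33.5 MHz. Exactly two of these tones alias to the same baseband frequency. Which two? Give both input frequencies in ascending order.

11.5 MHz, 33.5 MHz

fs/2 = 7.5 MHz.
4 MHz ≤ fs/2 = 7.5 MHz, passes unchanged.
24 MHz mod fs = 9 MHz.
9 MHz > fs/2 = 7.5 MHz, folds to fs − 9 MHz = 6 MHz.
11.5 MHz > fs/2 = 7.5 MHz, folds to fs − 11.5 MHz = 3.5 MHz.
33.5 MHz mod fs = 3.5 MHz.
3.5 MHz ≤ fs/2 = 7.5 MHz, appears at 3.5 MHz.
11.5 MHz and 33.5 MHz both map to 3.5 MHz.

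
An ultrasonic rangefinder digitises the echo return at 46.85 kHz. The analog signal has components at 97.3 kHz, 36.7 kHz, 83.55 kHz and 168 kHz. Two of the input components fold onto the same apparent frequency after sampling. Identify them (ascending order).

fs/2 = 23.425 kHz.
97.3 kHz mod fs = 3.6 kHz.
3.6 kHz ≤ fs/2 = 23.425 kHz, appears at 3.6 kHz.
36.7 kHz > fs/2 = 23.425 kHz, folds to fs − 36.7 kHz = 10.15 kHz.
83.55 kHz mod fs = 36.7 kHz.
36.7 kHz > fs/2 = 23.425 kHz, folds to fs − 36.7 kHz = 10.15 kHz.
168 kHz mod fs = 27.45 kHz.
27.45 kHz > fs/2 = 23.425 kHz, folds to fs − 27.45 kHz = 19.4 kHz.
36.7 kHz and 83.55 kHz both map to 10.15 kHz.

36.7 kHz, 83.55 kHz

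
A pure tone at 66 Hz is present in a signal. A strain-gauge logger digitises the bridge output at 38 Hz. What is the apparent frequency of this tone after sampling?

10 Hz

66 Hz mod fs = 28 Hz.
28 Hz > fs/2 = 19 Hz, folds to fs − 28 Hz = 10 Hz.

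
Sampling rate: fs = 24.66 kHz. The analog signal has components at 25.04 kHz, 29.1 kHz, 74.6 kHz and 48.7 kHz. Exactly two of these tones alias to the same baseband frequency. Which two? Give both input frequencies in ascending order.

48.7 kHz, 74.6 kHz

fs/2 = 12.33 kHz.
25.04 kHz mod fs = 0.38 kHz.
0.38 kHz ≤ fs/2 = 12.33 kHz, appears at 0.38 kHz.
29.1 kHz mod fs = 4.44 kHz.
4.44 kHz ≤ fs/2 = 12.33 kHz, appears at 4.44 kHz.
74.6 kHz mod fs = 0.62 kHz.
0.62 kHz ≤ fs/2 = 12.33 kHz, appears at 0.62 kHz.
48.7 kHz mod fs = 24.04 kHz.
24.04 kHz > fs/2 = 12.33 kHz, folds to fs − 24.04 kHz = 0.62 kHz.
48.7 kHz and 74.6 kHz both map to 0.62 kHz.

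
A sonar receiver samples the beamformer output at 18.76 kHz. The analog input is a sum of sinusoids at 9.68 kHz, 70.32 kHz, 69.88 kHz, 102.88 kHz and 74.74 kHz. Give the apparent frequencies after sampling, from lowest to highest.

0.3 kHz, 4.72 kHz, 5.16 kHz, 9.08 kHz

fs/2 = 9.38 kHz.
9.68 kHz > fs/2 = 9.38 kHz, folds to fs − 9.68 kHz = 9.08 kHz.
70.32 kHz mod fs = 14.04 kHz.
14.04 kHz > fs/2 = 9.38 kHz, folds to fs − 14.04 kHz = 4.72 kHz.
69.88 kHz mod fs = 13.6 kHz.
13.6 kHz > fs/2 = 9.38 kHz, folds to fs − 13.6 kHz = 5.16 kHz.
102.88 kHz mod fs = 9.08 kHz.
9.08 kHz ≤ fs/2 = 9.38 kHz, appears at 9.08 kHz.
74.74 kHz mod fs = 18.46 kHz.
18.46 kHz > fs/2 = 9.38 kHz, folds to fs − 18.46 kHz = 0.3 kHz.
Distinct values: {0.3 kHz, 4.72 kHz, 5.16 kHz, 9.08 kHz}.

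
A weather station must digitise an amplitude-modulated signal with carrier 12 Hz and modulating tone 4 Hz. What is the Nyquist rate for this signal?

32 Hz

AM sidebands sit at fc ± fm = 8 Hz and 16 Hz.
Highest-frequency component: 16 Hz.
Nyquist rate = 2 × 16 Hz = 32 Hz.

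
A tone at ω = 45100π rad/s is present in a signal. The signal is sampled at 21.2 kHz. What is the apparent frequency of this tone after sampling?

1.35 kHz

ω = 45100π rad/s → f = ω/(2π) = 22550 Hz = 22.55 kHz.
22.55 kHz mod fs = 1.35 kHz.
1.35 kHz ≤ fs/2 = 10.6 kHz, appears at 1.35 kHz.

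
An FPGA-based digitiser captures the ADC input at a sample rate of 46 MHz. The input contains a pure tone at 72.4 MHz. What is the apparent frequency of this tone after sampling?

72.4 MHz mod fs = 26.4 MHz.
26.4 MHz > fs/2 = 23 MHz, folds to fs − 26.4 MHz = 19.6 MHz.

19.6 MHz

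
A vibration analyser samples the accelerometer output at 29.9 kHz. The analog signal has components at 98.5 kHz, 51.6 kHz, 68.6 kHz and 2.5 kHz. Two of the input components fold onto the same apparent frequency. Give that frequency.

8.8 kHz

fs/2 = 14.95 kHz.
98.5 kHz mod fs = 8.8 kHz.
8.8 kHz ≤ fs/2 = 14.95 kHz, appears at 8.8 kHz.
51.6 kHz mod fs = 21.7 kHz.
21.7 kHz > fs/2 = 14.95 kHz, folds to fs − 21.7 kHz = 8.2 kHz.
68.6 kHz mod fs = 8.8 kHz.
8.8 kHz ≤ fs/2 = 14.95 kHz, appears at 8.8 kHz.
2.5 kHz ≤ fs/2 = 14.95 kHz, passes unchanged.
68.6 kHz and 98.5 kHz both map to 8.8 kHz.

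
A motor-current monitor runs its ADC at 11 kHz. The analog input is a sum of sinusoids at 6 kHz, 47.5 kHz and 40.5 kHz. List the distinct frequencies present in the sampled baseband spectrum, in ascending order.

fs/2 = 5.5 kHz.
6 kHz > fs/2 = 5.5 kHz, folds to fs − 6 kHz = 5 kHz.
47.5 kHz mod fs = 3.5 kHz.
3.5 kHz ≤ fs/2 = 5.5 kHz, appears at 3.5 kHz.
40.5 kHz mod fs = 7.5 kHz.
7.5 kHz > fs/2 = 5.5 kHz, folds to fs − 7.5 kHz = 3.5 kHz.
Distinct values: {3.5 kHz, 5 kHz}.

3.5 kHz, 5 kHz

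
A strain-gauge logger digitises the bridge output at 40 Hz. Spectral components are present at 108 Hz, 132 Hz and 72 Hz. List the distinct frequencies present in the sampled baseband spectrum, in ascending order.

8 Hz, 12 Hz

fs/2 = 20 Hz.
108 Hz mod fs = 28 Hz.
28 Hz > fs/2 = 20 Hz, folds to fs − 28 Hz = 12 Hz.
132 Hz mod fs = 12 Hz.
12 Hz ≤ fs/2 = 20 Hz, appears at 12 Hz.
72 Hz mod fs = 32 Hz.
32 Hz > fs/2 = 20 Hz, folds to fs − 32 Hz = 8 Hz.
Distinct values: {8 Hz, 12 Hz}.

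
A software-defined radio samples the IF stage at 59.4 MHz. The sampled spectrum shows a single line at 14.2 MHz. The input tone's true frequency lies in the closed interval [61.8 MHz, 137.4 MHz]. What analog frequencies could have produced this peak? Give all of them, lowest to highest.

73.6 MHz, 104.6 MHz, 133 MHz

Frequencies that alias to 14.2 MHz are k·fs ± 14.2 MHz for integer k ≥ 0.
k=0: 14.2 MHz.
k=1: 45.2 MHz, 73.6 MHz.
k=2: 104.6 MHz, 133 MHz.
k=3: 164 MHz, 192.4 MHz.
Within [61.8 MHz, 137.4 MHz]: 73.6 MHz, 104.6 MHz, 133 MHz.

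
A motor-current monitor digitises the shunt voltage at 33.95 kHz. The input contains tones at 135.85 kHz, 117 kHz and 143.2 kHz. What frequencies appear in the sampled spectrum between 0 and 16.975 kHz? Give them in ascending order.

0.05 kHz, 7.4 kHz, 15.15 kHz

fs/2 = 16.975 kHz.
135.85 kHz mod fs = 0.05 kHz.
0.05 kHz ≤ fs/2 = 16.975 kHz, appears at 0.05 kHz.
117 kHz mod fs = 15.15 kHz.
15.15 kHz ≤ fs/2 = 16.975 kHz, appears at 15.15 kHz.
143.2 kHz mod fs = 7.4 kHz.
7.4 kHz ≤ fs/2 = 16.975 kHz, appears at 7.4 kHz.
Distinct values: {0.05 kHz, 7.4 kHz, 15.15 kHz}.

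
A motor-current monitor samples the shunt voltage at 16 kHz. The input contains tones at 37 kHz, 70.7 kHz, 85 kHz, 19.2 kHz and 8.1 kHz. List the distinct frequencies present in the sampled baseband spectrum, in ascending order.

fs/2 = 8 kHz.
37 kHz mod fs = 5 kHz.
5 kHz ≤ fs/2 = 8 kHz, appears at 5 kHz.
70.7 kHz mod fs = 6.7 kHz.
6.7 kHz ≤ fs/2 = 8 kHz, appears at 6.7 kHz.
85 kHz mod fs = 5 kHz.
5 kHz ≤ fs/2 = 8 kHz, appears at 5 kHz.
19.2 kHz mod fs = 3.2 kHz.
3.2 kHz ≤ fs/2 = 8 kHz, appears at 3.2 kHz.
8.1 kHz > fs/2 = 8 kHz, folds to fs − 8.1 kHz = 7.9 kHz.
Distinct values: {3.2 kHz, 5 kHz, 6.7 kHz, 7.9 kHz}.

3.2 kHz, 5 kHz, 6.7 kHz, 7.9 kHz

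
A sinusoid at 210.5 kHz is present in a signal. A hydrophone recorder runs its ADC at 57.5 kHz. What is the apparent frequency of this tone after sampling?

19.5 kHz

210.5 kHz mod fs = 38 kHz.
38 kHz > fs/2 = 28.75 kHz, folds to fs − 38 kHz = 19.5 kHz.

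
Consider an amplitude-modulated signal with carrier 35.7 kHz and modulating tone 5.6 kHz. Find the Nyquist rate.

AM sidebands sit at fc ± fm = 30.1 kHz and 41.3 kHz.
Highest-frequency component: 41.3 kHz.
Nyquist rate = 2 × 41.3 kHz = 82.6 kHz.

82.6 kHz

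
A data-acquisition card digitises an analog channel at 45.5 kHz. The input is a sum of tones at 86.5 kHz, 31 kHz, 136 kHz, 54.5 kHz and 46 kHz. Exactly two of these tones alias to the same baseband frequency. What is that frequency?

0.5 kHz

fs/2 = 22.75 kHz.
86.5 kHz mod fs = 41 kHz.
41 kHz > fs/2 = 22.75 kHz, folds to fs − 41 kHz = 4.5 kHz.
31 kHz > fs/2 = 22.75 kHz, folds to fs − 31 kHz = 14.5 kHz.
136 kHz mod fs = 45 kHz.
45 kHz > fs/2 = 22.75 kHz, folds to fs − 45 kHz = 0.5 kHz.
54.5 kHz mod fs = 9 kHz.
9 kHz ≤ fs/2 = 22.75 kHz, appears at 9 kHz.
46 kHz mod fs = 0.5 kHz.
0.5 kHz ≤ fs/2 = 22.75 kHz, appears at 0.5 kHz.
46 kHz and 136 kHz both map to 0.5 kHz.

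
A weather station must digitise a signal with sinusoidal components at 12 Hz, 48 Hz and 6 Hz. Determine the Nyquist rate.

96 Hz

Highest-frequency component: 48 Hz.
Nyquist rate = 2 × 48 Hz = 96 Hz.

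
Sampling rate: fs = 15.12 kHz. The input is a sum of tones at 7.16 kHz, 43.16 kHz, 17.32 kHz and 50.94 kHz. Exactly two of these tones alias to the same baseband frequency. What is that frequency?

fs/2 = 7.56 kHz.
7.16 kHz ≤ fs/2 = 7.56 kHz, passes unchanged.
43.16 kHz mod fs = 12.92 kHz.
12.92 kHz > fs/2 = 7.56 kHz, folds to fs − 12.92 kHz = 2.2 kHz.
17.32 kHz mod fs = 2.2 kHz.
2.2 kHz ≤ fs/2 = 7.56 kHz, appears at 2.2 kHz.
50.94 kHz mod fs = 5.58 kHz.
5.58 kHz ≤ fs/2 = 7.56 kHz, appears at 5.58 kHz.
17.32 kHz and 43.16 kHz both map to 2.2 kHz.

2.2 kHz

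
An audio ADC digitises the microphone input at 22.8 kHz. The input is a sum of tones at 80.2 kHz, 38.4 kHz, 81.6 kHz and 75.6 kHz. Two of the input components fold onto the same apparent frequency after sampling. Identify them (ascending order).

fs/2 = 11.4 kHz.
80.2 kHz mod fs = 11.8 kHz.
11.8 kHz > fs/2 = 11.4 kHz, folds to fs − 11.8 kHz = 11 kHz.
38.4 kHz mod fs = 15.6 kHz.
15.6 kHz > fs/2 = 11.4 kHz, folds to fs − 15.6 kHz = 7.2 kHz.
81.6 kHz mod fs = 13.2 kHz.
13.2 kHz > fs/2 = 11.4 kHz, folds to fs − 13.2 kHz = 9.6 kHz.
75.6 kHz mod fs = 7.2 kHz.
7.2 kHz ≤ fs/2 = 11.4 kHz, appears at 7.2 kHz.
38.4 kHz and 75.6 kHz both map to 7.2 kHz.

38.4 kHz, 75.6 kHz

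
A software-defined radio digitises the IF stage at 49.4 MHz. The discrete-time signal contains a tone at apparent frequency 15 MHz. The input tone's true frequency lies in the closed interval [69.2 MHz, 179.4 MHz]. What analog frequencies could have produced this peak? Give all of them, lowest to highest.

Frequencies that alias to 15 MHz are k·fs ± 15 MHz for integer k ≥ 0.
k=0: 15 MHz.
k=1: 34.4 MHz, 64.4 MHz.
k=2: 83.8 MHz, 113.8 MHz.
k=3: 133.2 MHz, 163.2 MHz.
k=4: 182.6 MHz, 212.6 MHz.
Within [69.2 MHz, 179.4 MHz]: 83.8 MHz, 113.8 MHz, 133.2 MHz, 163.2 MHz.

83.8 MHz, 113.8 MHz, 133.2 MHz, 163.2 MHz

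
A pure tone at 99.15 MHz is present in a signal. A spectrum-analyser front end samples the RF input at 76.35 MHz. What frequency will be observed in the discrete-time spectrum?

22.8 MHz

99.15 MHz mod fs = 22.8 MHz.
22.8 MHz ≤ fs/2 = 38.175 MHz, appears at 22.8 MHz.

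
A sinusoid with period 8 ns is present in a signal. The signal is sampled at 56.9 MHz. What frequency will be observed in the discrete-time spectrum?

T = 8 ns → f = 1/T = 125 MHz.
125 MHz mod fs = 11.2 MHz.
11.2 MHz ≤ fs/2 = 28.45 MHz, appears at 11.2 MHz.

11.2 MHz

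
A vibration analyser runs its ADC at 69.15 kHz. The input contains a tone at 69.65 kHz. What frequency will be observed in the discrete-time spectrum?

69.65 kHz mod fs = 0.5 kHz.
0.5 kHz ≤ fs/2 = 34.575 kHz, appears at 0.5 kHz.

0.5 kHz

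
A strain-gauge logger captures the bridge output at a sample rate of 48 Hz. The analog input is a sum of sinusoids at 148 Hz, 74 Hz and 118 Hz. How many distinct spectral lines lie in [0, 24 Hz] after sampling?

fs/2 = 24 Hz.
148 Hz mod fs = 4 Hz.
4 Hz ≤ fs/2 = 24 Hz, appears at 4 Hz.
74 Hz mod fs = 26 Hz.
26 Hz > fs/2 = 24 Hz, folds to fs − 26 Hz = 22 Hz.
118 Hz mod fs = 22 Hz.
22 Hz ≤ fs/2 = 24 Hz, appears at 22 Hz.
Distinct values: {4 Hz, 22 Hz} → 2.

2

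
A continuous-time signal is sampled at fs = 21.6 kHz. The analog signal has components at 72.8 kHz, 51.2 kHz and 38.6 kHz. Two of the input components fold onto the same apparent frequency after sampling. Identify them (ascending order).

fs/2 = 10.8 kHz.
72.8 kHz mod fs = 8 kHz.
8 kHz ≤ fs/2 = 10.8 kHz, appears at 8 kHz.
51.2 kHz mod fs = 8 kHz.
8 kHz ≤ fs/2 = 10.8 kHz, appears at 8 kHz.
38.6 kHz mod fs = 17 kHz.
17 kHz > fs/2 = 10.8 kHz, folds to fs − 17 kHz = 4.6 kHz.
51.2 kHz and 72.8 kHz both map to 8 kHz.

51.2 kHz, 72.8 kHz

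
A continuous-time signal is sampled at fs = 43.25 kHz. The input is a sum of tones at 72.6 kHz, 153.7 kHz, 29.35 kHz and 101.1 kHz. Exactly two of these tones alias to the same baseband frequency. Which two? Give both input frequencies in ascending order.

29.35 kHz, 72.6 kHz

fs/2 = 21.625 kHz.
72.6 kHz mod fs = 29.35 kHz.
29.35 kHz > fs/2 = 21.625 kHz, folds to fs − 29.35 kHz = 13.9 kHz.
153.7 kHz mod fs = 23.95 kHz.
23.95 kHz > fs/2 = 21.625 kHz, folds to fs − 23.95 kHz = 19.3 kHz.
29.35 kHz > fs/2 = 21.625 kHz, folds to fs − 29.35 kHz = 13.9 kHz.
101.1 kHz mod fs = 14.6 kHz.
14.6 kHz ≤ fs/2 = 21.625 kHz, appears at 14.6 kHz.
29.35 kHz and 72.6 kHz both map to 13.9 kHz.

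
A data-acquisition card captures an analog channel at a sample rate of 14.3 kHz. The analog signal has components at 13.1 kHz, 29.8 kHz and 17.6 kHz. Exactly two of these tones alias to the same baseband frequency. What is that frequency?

fs/2 = 7.15 kHz.
13.1 kHz > fs/2 = 7.15 kHz, folds to fs − 13.1 kHz = 1.2 kHz.
29.8 kHz mod fs = 1.2 kHz.
1.2 kHz ≤ fs/2 = 7.15 kHz, appears at 1.2 kHz.
17.6 kHz mod fs = 3.3 kHz.
3.3 kHz ≤ fs/2 = 7.15 kHz, appears at 3.3 kHz.
13.1 kHz and 29.8 kHz both map to 1.2 kHz.

1.2 kHz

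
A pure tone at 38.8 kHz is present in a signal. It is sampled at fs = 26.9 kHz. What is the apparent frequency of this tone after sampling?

38.8 kHz mod fs = 11.9 kHz.
11.9 kHz ≤ fs/2 = 13.45 kHz, appears at 11.9 kHz.

11.9 kHz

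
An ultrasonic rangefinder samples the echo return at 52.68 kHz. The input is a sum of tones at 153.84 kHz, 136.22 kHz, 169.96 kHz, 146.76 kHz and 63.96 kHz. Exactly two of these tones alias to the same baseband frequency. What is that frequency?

11.28 kHz

fs/2 = 26.34 kHz.
153.84 kHz mod fs = 48.48 kHz.
48.48 kHz > fs/2 = 26.34 kHz, folds to fs − 48.48 kHz = 4.2 kHz.
136.22 kHz mod fs = 30.86 kHz.
30.86 kHz > fs/2 = 26.34 kHz, folds to fs − 30.86 kHz = 21.82 kHz.
169.96 kHz mod fs = 11.92 kHz.
11.92 kHz ≤ fs/2 = 26.34 kHz, appears at 11.92 kHz.
146.76 kHz mod fs = 41.4 kHz.
41.4 kHz > fs/2 = 26.34 kHz, folds to fs − 41.4 kHz = 11.28 kHz.
63.96 kHz mod fs = 11.28 kHz.
11.28 kHz ≤ fs/2 = 26.34 kHz, appears at 11.28 kHz.
63.96 kHz and 146.76 kHz both map to 11.28 kHz.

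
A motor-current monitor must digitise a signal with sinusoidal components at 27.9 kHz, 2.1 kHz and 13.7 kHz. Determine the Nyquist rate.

Highest-frequency component: 27.9 kHz.
Nyquist rate = 2 × 27.9 kHz = 55.8 kHz.

55.8 kHz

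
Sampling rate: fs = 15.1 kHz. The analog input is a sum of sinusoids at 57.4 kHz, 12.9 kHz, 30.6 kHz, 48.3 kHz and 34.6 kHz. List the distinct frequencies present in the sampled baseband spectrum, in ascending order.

fs/2 = 7.55 kHz.
57.4 kHz mod fs = 12.1 kHz.
12.1 kHz > fs/2 = 7.55 kHz, folds to fs − 12.1 kHz = 3 kHz.
12.9 kHz > fs/2 = 7.55 kHz, folds to fs − 12.9 kHz = 2.2 kHz.
30.6 kHz mod fs = 0.4 kHz.
0.4 kHz ≤ fs/2 = 7.55 kHz, appears at 0.4 kHz.
48.3 kHz mod fs = 3 kHz.
3 kHz ≤ fs/2 = 7.55 kHz, appears at 3 kHz.
34.6 kHz mod fs = 4.4 kHz.
4.4 kHz ≤ fs/2 = 7.55 kHz, appears at 4.4 kHz.
Distinct values: {0.4 kHz, 2.2 kHz, 3 kHz, 4.4 kHz}.

0.4 kHz, 2.2 kHz, 3 kHz, 4.4 kHz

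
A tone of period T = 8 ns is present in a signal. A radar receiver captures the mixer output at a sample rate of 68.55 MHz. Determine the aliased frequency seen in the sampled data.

T = 8 ns → f = 1/T = 125 MHz.
125 MHz mod fs = 56.45 MHz.
56.45 MHz > fs/2 = 34.275 MHz, folds to fs − 56.45 MHz = 12.1 MHz.

12.1 MHz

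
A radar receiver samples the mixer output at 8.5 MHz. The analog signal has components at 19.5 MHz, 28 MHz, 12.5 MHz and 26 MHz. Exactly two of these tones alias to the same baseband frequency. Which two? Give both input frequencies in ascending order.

fs/2 = 4.25 MHz.
19.5 MHz mod fs = 2.5 MHz.
2.5 MHz ≤ fs/2 = 4.25 MHz, appears at 2.5 MHz.
28 MHz mod fs = 2.5 MHz.
2.5 MHz ≤ fs/2 = 4.25 MHz, appears at 2.5 MHz.
12.5 MHz mod fs = 4 MHz.
4 MHz ≤ fs/2 = 4.25 MHz, appears at 4 MHz.
26 MHz mod fs = 0.5 MHz.
0.5 MHz ≤ fs/2 = 4.25 MHz, appears at 0.5 MHz.
19.5 MHz and 28 MHz both map to 2.5 MHz.

19.5 MHz, 28 MHz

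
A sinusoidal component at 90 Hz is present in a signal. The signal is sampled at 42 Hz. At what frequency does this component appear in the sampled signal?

90 Hz mod fs = 6 Hz.
6 Hz ≤ fs/2 = 21 Hz, appears at 6 Hz.

6 Hz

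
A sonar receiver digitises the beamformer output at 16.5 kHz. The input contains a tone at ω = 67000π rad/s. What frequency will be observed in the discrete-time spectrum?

ω = 67000π rad/s → f = ω/(2π) = 33500 Hz = 33.5 kHz.
33.5 kHz mod fs = 0.5 kHz.
0.5 kHz ≤ fs/2 = 8.25 kHz, appears at 0.5 kHz.

0.5 kHz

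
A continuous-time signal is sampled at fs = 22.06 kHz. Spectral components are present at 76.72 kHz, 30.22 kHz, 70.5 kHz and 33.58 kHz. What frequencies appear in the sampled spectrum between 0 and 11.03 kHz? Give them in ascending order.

4.32 kHz, 8.16 kHz, 10.54 kHz

fs/2 = 11.03 kHz.
76.72 kHz mod fs = 10.54 kHz.
10.54 kHz ≤ fs/2 = 11.03 kHz, appears at 10.54 kHz.
30.22 kHz mod fs = 8.16 kHz.
8.16 kHz ≤ fs/2 = 11.03 kHz, appears at 8.16 kHz.
70.5 kHz mod fs = 4.32 kHz.
4.32 kHz ≤ fs/2 = 11.03 kHz, appears at 4.32 kHz.
33.58 kHz mod fs = 11.52 kHz.
11.52 kHz > fs/2 = 11.03 kHz, folds to fs − 11.52 kHz = 10.54 kHz.
Distinct values: {4.32 kHz, 8.16 kHz, 10.54 kHz}.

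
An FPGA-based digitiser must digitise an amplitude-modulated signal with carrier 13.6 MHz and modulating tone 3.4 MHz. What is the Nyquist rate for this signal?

34 MHz

AM sidebands sit at fc ± fm = 10.2 MHz and 17 MHz.
Highest-frequency component: 17 MHz.
Nyquist rate = 2 × 17 MHz = 34 MHz.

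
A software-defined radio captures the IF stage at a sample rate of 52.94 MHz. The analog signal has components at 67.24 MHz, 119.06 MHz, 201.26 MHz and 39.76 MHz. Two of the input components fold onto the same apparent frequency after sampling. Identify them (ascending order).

fs/2 = 26.47 MHz.
67.24 MHz mod fs = 14.3 MHz.
14.3 MHz ≤ fs/2 = 26.47 MHz, appears at 14.3 MHz.
119.06 MHz mod fs = 13.18 MHz.
13.18 MHz ≤ fs/2 = 26.47 MHz, appears at 13.18 MHz.
201.26 MHz mod fs = 42.44 MHz.
42.44 MHz > fs/2 = 26.47 MHz, folds to fs − 42.44 MHz = 10.5 MHz.
39.76 MHz > fs/2 = 26.47 MHz, folds to fs − 39.76 MHz = 13.18 MHz.
39.76 MHz and 119.06 MHz both map to 13.18 MHz.

39.76 MHz, 119.06 MHz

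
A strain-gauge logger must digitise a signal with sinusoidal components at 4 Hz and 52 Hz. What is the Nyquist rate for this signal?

Highest-frequency component: 52 Hz.
Nyquist rate = 2 × 52 Hz = 104 Hz.

104 Hz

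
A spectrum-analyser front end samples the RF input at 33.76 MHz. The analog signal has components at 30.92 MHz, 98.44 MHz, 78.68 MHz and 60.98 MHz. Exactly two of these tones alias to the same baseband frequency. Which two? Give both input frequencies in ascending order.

30.92 MHz, 98.44 MHz

fs/2 = 16.88 MHz.
30.92 MHz > fs/2 = 16.88 MHz, folds to fs − 30.92 MHz = 2.84 MHz.
98.44 MHz mod fs = 30.92 MHz.
30.92 MHz > fs/2 = 16.88 MHz, folds to fs − 30.92 MHz = 2.84 MHz.
78.68 MHz mod fs = 11.16 MHz.
11.16 MHz ≤ fs/2 = 16.88 MHz, appears at 11.16 MHz.
60.98 MHz mod fs = 27.22 MHz.
27.22 MHz > fs/2 = 16.88 MHz, folds to fs − 27.22 MHz = 6.54 MHz.
30.92 MHz and 98.44 MHz both map to 2.84 MHz.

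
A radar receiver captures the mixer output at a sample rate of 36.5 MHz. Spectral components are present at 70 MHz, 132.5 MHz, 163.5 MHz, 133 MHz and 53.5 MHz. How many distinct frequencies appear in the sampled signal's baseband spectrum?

5

fs/2 = 18.25 MHz.
70 MHz mod fs = 33.5 MHz.
33.5 MHz > fs/2 = 18.25 MHz, folds to fs − 33.5 MHz = 3 MHz.
132.5 MHz mod fs = 23 MHz.
23 MHz > fs/2 = 18.25 MHz, folds to fs − 23 MHz = 13.5 MHz.
163.5 MHz mod fs = 17.5 MHz.
17.5 MHz ≤ fs/2 = 18.25 MHz, appears at 17.5 MHz.
133 MHz mod fs = 23.5 MHz.
23.5 MHz > fs/2 = 18.25 MHz, folds to fs − 23.5 MHz = 13 MHz.
53.5 MHz mod fs = 17 MHz.
17 MHz ≤ fs/2 = 18.25 MHz, appears at 17 MHz.
Distinct values: {3 MHz, 13 MHz, 13.5 MHz, 17 MHz, 17.5 MHz} → 5.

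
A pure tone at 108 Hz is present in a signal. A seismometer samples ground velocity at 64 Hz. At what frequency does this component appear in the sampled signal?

108 Hz mod fs = 44 Hz.
44 Hz > fs/2 = 32 Hz, folds to fs − 44 Hz = 20 Hz.

20 Hz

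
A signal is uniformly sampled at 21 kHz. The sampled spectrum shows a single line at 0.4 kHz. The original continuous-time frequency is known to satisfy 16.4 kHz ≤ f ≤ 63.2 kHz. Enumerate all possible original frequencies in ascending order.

20.6 kHz, 21.4 kHz, 41.6 kHz, 42.4 kHz, 62.6 kHz

Frequencies that alias to 0.4 kHz are k·fs ± 0.4 kHz for integer k ≥ 0.
k=0: 0.4 kHz.
k=1: 20.6 kHz, 21.4 kHz.
k=2: 41.6 kHz, 42.4 kHz.
k=3: 62.6 kHz, 63.4 kHz.
k=4: 83.6 kHz, 84.4 kHz.
Within [16.4 kHz, 63.2 kHz]: 20.6 kHz, 21.4 kHz, 41.6 kHz, 42.4 kHz, 62.6 kHz.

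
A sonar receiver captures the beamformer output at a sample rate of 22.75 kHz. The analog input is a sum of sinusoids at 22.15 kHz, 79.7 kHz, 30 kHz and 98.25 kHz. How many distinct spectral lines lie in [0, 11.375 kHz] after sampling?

fs/2 = 11.375 kHz.
22.15 kHz > fs/2 = 11.375 kHz, folds to fs − 22.15 kHz = 0.6 kHz.
79.7 kHz mod fs = 11.45 kHz.
11.45 kHz > fs/2 = 11.375 kHz, folds to fs − 11.45 kHz = 11.3 kHz.
30 kHz mod fs = 7.25 kHz.
7.25 kHz ≤ fs/2 = 11.375 kHz, appears at 7.25 kHz.
98.25 kHz mod fs = 7.25 kHz.
7.25 kHz ≤ fs/2 = 11.375 kHz, appears at 7.25 kHz.
Distinct values: {0.6 kHz, 7.25 kHz, 11.3 kHz} → 3.

3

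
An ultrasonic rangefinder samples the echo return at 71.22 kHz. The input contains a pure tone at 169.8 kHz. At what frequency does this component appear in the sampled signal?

27.36 kHz

169.8 kHz mod fs = 27.36 kHz.
27.36 kHz ≤ fs/2 = 35.61 kHz, appears at 27.36 kHz.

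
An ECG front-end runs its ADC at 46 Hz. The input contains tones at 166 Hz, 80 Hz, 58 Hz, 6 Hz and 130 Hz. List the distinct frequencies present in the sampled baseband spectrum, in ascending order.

6 Hz, 8 Hz, 12 Hz, 18 Hz

fs/2 = 23 Hz.
166 Hz mod fs = 28 Hz.
28 Hz > fs/2 = 23 Hz, folds to fs − 28 Hz = 18 Hz.
80 Hz mod fs = 34 Hz.
34 Hz > fs/2 = 23 Hz, folds to fs − 34 Hz = 12 Hz.
58 Hz mod fs = 12 Hz.
12 Hz ≤ fs/2 = 23 Hz, appears at 12 Hz.
6 Hz ≤ fs/2 = 23 Hz, passes unchanged.
130 Hz mod fs = 38 Hz.
38 Hz > fs/2 = 23 Hz, folds to fs − 38 Hz = 8 Hz.
Distinct values: {6 Hz, 8 Hz, 12 Hz, 18 Hz}.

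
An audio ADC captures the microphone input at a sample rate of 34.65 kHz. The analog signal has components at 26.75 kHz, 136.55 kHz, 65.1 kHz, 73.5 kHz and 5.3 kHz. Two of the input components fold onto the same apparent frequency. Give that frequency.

4.2 kHz

fs/2 = 17.325 kHz.
26.75 kHz > fs/2 = 17.325 kHz, folds to fs − 26.75 kHz = 7.9 kHz.
136.55 kHz mod fs = 32.6 kHz.
32.6 kHz > fs/2 = 17.325 kHz, folds to fs − 32.6 kHz = 2.05 kHz.
65.1 kHz mod fs = 30.45 kHz.
30.45 kHz > fs/2 = 17.325 kHz, folds to fs − 30.45 kHz = 4.2 kHz.
73.5 kHz mod fs = 4.2 kHz.
4.2 kHz ≤ fs/2 = 17.325 kHz, appears at 4.2 kHz.
5.3 kHz ≤ fs/2 = 17.325 kHz, passes unchanged.
65.1 kHz and 73.5 kHz both map to 4.2 kHz.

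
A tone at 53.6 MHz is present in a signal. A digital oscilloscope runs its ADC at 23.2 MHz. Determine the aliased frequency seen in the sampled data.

53.6 MHz mod fs = 7.2 MHz.
7.2 MHz ≤ fs/2 = 11.6 MHz, appears at 7.2 MHz.

7.2 MHz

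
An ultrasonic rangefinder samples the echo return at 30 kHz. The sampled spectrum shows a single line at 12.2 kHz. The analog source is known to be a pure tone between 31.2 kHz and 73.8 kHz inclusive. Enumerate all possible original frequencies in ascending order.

Frequencies that alias to 12.2 kHz are k·fs ± 12.2 kHz for integer k ≥ 0.
k=0: 12.2 kHz.
k=1: 17.8 kHz, 42.2 kHz.
k=2: 47.8 kHz, 72.2 kHz.
k=3: 77.8 kHz, 102.2 kHz.
Within [31.2 kHz, 73.8 kHz]: 42.2 kHz, 47.8 kHz, 72.2 kHz.

42.2 kHz, 47.8 kHz, 72.2 kHz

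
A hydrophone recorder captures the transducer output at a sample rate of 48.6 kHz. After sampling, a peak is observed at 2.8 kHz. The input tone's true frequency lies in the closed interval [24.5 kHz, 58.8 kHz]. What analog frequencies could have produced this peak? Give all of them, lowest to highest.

45.8 kHz, 51.4 kHz

Frequencies that alias to 2.8 kHz are k·fs ± 2.8 kHz for integer k ≥ 0.
k=0: 2.8 kHz.
k=1: 45.8 kHz, 51.4 kHz.
k=2: 94.4 kHz, 100 kHz.
Within [24.5 kHz, 58.8 kHz]: 45.8 kHz, 51.4 kHz.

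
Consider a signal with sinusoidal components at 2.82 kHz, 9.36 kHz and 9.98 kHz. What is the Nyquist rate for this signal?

Highest-frequency component: 9.98 kHz.
Nyquist rate = 2 × 9.98 kHz = 19.96 kHz.

19.96 kHz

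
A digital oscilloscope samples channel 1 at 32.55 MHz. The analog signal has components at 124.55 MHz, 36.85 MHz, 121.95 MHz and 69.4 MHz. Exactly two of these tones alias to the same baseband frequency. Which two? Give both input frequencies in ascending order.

fs/2 = 16.275 MHz.
124.55 MHz mod fs = 26.9 MHz.
26.9 MHz > fs/2 = 16.275 MHz, folds to fs − 26.9 MHz = 5.65 MHz.
36.85 MHz mod fs = 4.3 MHz.
4.3 MHz ≤ fs/2 = 16.275 MHz, appears at 4.3 MHz.
121.95 MHz mod fs = 24.3 MHz.
24.3 MHz > fs/2 = 16.275 MHz, folds to fs − 24.3 MHz = 8.25 MHz.
69.4 MHz mod fs = 4.3 MHz.
4.3 MHz ≤ fs/2 = 16.275 MHz, appears at 4.3 MHz.
36.85 MHz and 69.4 MHz both map to 4.3 MHz.

36.85 MHz, 69.4 MHz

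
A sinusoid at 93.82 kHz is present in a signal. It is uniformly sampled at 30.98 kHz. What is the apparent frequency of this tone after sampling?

0.88 kHz

93.82 kHz mod fs = 0.88 kHz.
0.88 kHz ≤ fs/2 = 15.49 kHz, appears at 0.88 kHz.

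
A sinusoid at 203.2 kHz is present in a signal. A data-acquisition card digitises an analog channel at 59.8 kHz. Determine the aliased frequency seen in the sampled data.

23.8 kHz

203.2 kHz mod fs = 23.8 kHz.
23.8 kHz ≤ fs/2 = 29.9 kHz, appears at 23.8 kHz.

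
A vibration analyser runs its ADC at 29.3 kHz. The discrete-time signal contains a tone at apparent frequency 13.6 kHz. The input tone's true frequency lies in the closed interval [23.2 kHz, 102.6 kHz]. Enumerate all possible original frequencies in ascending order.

42.9 kHz, 45 kHz, 72.2 kHz, 74.3 kHz, 101.5 kHz

Frequencies that alias to 13.6 kHz are k·fs ± 13.6 kHz for integer k ≥ 0.
k=0: 13.6 kHz.
k=1: 15.7 kHz, 42.9 kHz.
k=2: 45 kHz, 72.2 kHz.
k=3: 74.3 kHz, 101.5 kHz.
k=4: 103.6 kHz, 130.8 kHz.
Within [23.2 kHz, 102.6 kHz]: 42.9 kHz, 45 kHz, 72.2 kHz, 74.3 kHz, 101.5 kHz.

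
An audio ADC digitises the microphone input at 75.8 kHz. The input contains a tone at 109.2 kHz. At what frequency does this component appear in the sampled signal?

109.2 kHz mod fs = 33.4 kHz.
33.4 kHz ≤ fs/2 = 37.9 kHz, appears at 33.4 kHz.

33.4 kHz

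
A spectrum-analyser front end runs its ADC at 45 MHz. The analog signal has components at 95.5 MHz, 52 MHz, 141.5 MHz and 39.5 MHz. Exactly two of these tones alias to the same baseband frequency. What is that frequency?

5.5 MHz

fs/2 = 22.5 MHz.
95.5 MHz mod fs = 5.5 MHz.
5.5 MHz ≤ fs/2 = 22.5 MHz, appears at 5.5 MHz.
52 MHz mod fs = 7 MHz.
7 MHz ≤ fs/2 = 22.5 MHz, appears at 7 MHz.
141.5 MHz mod fs = 6.5 MHz.
6.5 MHz ≤ fs/2 = 22.5 MHz, appears at 6.5 MHz.
39.5 MHz > fs/2 = 22.5 MHz, folds to fs − 39.5 MHz = 5.5 MHz.
39.5 MHz and 95.5 MHz both map to 5.5 MHz.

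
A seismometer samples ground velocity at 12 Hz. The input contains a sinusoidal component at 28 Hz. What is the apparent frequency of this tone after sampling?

4 Hz

28 Hz mod fs = 4 Hz.
4 Hz ≤ fs/2 = 6 Hz, appears at 4 Hz.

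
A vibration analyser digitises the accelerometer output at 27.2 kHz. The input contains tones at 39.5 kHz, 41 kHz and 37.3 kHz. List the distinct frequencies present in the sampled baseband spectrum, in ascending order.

10.1 kHz, 12.3 kHz, 13.4 kHz

fs/2 = 13.6 kHz.
39.5 kHz mod fs = 12.3 kHz.
12.3 kHz ≤ fs/2 = 13.6 kHz, appears at 12.3 kHz.
41 kHz mod fs = 13.8 kHz.
13.8 kHz > fs/2 = 13.6 kHz, folds to fs − 13.8 kHz = 13.4 kHz.
37.3 kHz mod fs = 10.1 kHz.
10.1 kHz ≤ fs/2 = 13.6 kHz, appears at 10.1 kHz.
Distinct values: {10.1 kHz, 12.3 kHz, 13.4 kHz}.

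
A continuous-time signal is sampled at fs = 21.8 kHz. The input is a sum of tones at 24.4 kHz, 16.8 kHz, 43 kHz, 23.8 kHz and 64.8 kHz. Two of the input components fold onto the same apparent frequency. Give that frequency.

0.6 kHz

fs/2 = 10.9 kHz.
24.4 kHz mod fs = 2.6 kHz.
2.6 kHz ≤ fs/2 = 10.9 kHz, appears at 2.6 kHz.
16.8 kHz > fs/2 = 10.9 kHz, folds to fs − 16.8 kHz = 5 kHz.
43 kHz mod fs = 21.2 kHz.
21.2 kHz > fs/2 = 10.9 kHz, folds to fs − 21.2 kHz = 0.6 kHz.
23.8 kHz mod fs = 2 kHz.
2 kHz ≤ fs/2 = 10.9 kHz, appears at 2 kHz.
64.8 kHz mod fs = 21.2 kHz.
21.2 kHz > fs/2 = 10.9 kHz, folds to fs − 21.2 kHz = 0.6 kHz.
43 kHz and 64.8 kHz both map to 0.6 kHz.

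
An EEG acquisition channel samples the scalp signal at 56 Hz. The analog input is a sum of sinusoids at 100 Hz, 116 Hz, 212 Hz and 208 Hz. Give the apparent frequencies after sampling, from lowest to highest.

4 Hz, 12 Hz, 16 Hz

fs/2 = 28 Hz.
100 Hz mod fs = 44 Hz.
44 Hz > fs/2 = 28 Hz, folds to fs − 44 Hz = 12 Hz.
116 Hz mod fs = 4 Hz.
4 Hz ≤ fs/2 = 28 Hz, appears at 4 Hz.
212 Hz mod fs = 44 Hz.
44 Hz > fs/2 = 28 Hz, folds to fs − 44 Hz = 12 Hz.
208 Hz mod fs = 40 Hz.
40 Hz > fs/2 = 28 Hz, folds to fs − 40 Hz = 16 Hz.
Distinct values: {4 Hz, 12 Hz, 16 Hz}.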